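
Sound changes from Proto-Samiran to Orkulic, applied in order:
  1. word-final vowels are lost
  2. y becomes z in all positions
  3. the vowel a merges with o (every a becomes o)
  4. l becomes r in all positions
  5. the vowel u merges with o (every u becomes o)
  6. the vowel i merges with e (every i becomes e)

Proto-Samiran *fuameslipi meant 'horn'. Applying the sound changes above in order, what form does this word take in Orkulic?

Orkulic: *fuameslipi
  fuameslipi → fuameslip   [apocope]
  fuameslip (rule 2 does not apply)
  fuameslip → fuomeslip   [vowel merger]
  fuomeslip → fuomesrip   [unconditioned shift]
  fuomesrip → foomesrip   [vowel merger]
  foomesrip → foomesrep   [vowel merger]
  giving Orkulic foomesrep.

foomesrep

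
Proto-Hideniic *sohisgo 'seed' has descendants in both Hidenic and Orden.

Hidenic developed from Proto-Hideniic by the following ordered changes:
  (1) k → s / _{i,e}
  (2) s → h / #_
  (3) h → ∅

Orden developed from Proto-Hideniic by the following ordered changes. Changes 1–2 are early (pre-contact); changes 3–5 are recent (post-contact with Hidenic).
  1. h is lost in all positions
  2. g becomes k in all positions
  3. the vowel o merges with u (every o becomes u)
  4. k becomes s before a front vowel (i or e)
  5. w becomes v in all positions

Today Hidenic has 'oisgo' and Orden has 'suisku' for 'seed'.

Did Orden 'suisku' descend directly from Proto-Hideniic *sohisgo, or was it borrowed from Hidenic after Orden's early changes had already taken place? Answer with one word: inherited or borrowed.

If inherited, *sohisgo would pass through all of Orden's changes:
Orden: *sohisgo > soisgo > soisko > suisku  (by h-loss, unconditioned shift, vowel merger)
If borrowed from Hidenic 'oisgo' after the early changes, it would undergo only the recent ones:
  rule 3 (vowel merger): oisgo → uisgu
  rule 4 (palatalisation): no change (uisgu)
  rule 5 (unconditioned shift): no change (uisgu)
  ⇒ as a loan: uisgu
Orden 'suisku' matches the inherited outcome exactly, so it is an inherited cognate, not a loan.

inherited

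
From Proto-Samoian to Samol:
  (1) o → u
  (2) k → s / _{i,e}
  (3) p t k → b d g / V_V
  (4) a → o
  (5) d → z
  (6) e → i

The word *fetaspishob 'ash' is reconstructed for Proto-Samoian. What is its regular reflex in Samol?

fizospishub

Samol: start from *fetaspishob.
  rule 1 (vowel merger): fetaspishob → fetaspishub
  rule 2: no change — fetaspishub
  rule 3 (intervocalic voicing): fetaspishub → fedaspishub
  rule 4 (vowel merger): fedaspishub → fedospishub
  rule 5 (unconditioned shift): fedospishub → fezospishub
  rule 6 (vowel merger): fezospishub → fizospishub
  ⇒ Samol fizospishub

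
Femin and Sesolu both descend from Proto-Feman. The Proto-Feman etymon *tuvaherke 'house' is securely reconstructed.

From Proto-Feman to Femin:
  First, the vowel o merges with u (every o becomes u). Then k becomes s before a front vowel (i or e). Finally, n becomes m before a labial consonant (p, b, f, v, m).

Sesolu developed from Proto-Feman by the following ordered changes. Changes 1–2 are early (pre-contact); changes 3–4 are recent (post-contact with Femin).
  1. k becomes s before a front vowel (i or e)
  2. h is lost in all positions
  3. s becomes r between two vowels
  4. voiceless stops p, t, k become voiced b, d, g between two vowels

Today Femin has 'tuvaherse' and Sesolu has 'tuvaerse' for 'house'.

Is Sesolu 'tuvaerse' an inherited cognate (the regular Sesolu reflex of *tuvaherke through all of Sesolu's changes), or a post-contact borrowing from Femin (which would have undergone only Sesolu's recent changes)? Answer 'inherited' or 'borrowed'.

If inherited, *tuvaherke would pass through all of Sesolu's changes:
Sesolu: *tuvaherke > tuvaherse > tuvaerse  (by palatalisation, h-loss)
If borrowed from Femin 'tuvaherse' after the early changes, it would undergo only the recent ones:
  rule 3 (rhotacism): no change (tuvaherse)
  rule 4 (intervocalic voicing): no change (tuvaherse)
  ⇒ as a loan: tuvaherse
Sesolu 'tuvaerse' matches the inherited outcome exactly, so it is an inherited cognate, not a loan.

inherited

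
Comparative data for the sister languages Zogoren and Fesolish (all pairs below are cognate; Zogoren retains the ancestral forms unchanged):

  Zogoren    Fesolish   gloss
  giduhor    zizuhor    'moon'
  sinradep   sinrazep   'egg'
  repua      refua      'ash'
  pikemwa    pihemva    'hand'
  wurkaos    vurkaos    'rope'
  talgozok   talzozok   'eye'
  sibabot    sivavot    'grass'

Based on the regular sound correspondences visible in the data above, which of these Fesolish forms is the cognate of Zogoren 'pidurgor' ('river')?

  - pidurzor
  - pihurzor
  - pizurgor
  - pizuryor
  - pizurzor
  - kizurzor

pizurzor

giduhor ~ zizuhor — Zogoren d corresponds to Fesolish z between vowels (before a back vowel).
talgozok ~ talzozok — Zogoren g corresponds to Fesolish z after a consonant, before a back vowel.
Applying these to Zogoren 'pidurgor':
  pidurgor → pizurgor   (d→z between vowels (before a back vowel))
  pizurgor → pizurzor   (g→z after a consonant, before a back vowel)
So the Fesolish cognate is 'pizurzor'.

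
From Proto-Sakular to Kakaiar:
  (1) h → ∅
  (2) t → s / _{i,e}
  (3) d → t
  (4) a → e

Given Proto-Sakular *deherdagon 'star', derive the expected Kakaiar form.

teertegon

Kakaiar: *deherdagon
  deherdagon → deerdagon   [h-loss]
  deerdagon (rule 2 does not apply)
  deerdagon → teertagon   [unconditioned shift]
  teertagon → teertegon   [vowel merger]
  giving Kakaiar teertegon.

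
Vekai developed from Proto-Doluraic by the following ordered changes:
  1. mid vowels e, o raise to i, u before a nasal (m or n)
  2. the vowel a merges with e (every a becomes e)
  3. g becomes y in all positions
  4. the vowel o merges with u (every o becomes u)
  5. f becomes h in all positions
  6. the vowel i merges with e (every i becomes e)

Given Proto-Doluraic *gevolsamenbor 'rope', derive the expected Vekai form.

Vekai: *gevolsamenbor > gevolsaminbor > gevolseminbor > yevolseminbor > yevulseminbur > yevulsemenbur  (by pre-nasal raising, vowel merger, unconditioned shift, vowel merger, vowel merger)

yevulsemenbur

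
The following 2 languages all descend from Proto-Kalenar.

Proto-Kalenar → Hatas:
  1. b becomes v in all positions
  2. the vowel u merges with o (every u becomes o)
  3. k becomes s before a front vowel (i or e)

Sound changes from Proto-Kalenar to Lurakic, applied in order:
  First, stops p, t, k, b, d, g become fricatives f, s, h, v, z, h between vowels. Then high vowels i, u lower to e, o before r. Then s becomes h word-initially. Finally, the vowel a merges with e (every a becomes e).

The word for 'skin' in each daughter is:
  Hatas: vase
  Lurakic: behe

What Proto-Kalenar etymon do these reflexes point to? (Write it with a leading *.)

*bake

Position 2: Hatas has a, Lurakic has e. Hatas preserves a here (none of its changes turn any other segment into a), so the proto-segment is *a.
Position 1: Hatas has v, Lurakic has b. Lurakic preserves b here (none of its changes turn any other segment into b), so the proto-segment is *b.
Position 3: Hatas has s, Lurakic has h. Taking the neighbouring segments as reconstructed: Hatas s could go back to *k or *s; Lurakic h could go back to *k or *g or *h — the one source consistent with every daughter is *k.
Verify the candidate proto-form against each daughter:
Hatas: *bake > vake > vase  (by unconditioned shift, palatalisation)
Lurakic: start from *bake.
  rule 1 (intervocalic lenition): bake → bahe
  rule 2: no change — bahe
  rule 3: no change — bahe
  rule 4 (vowel merger): bahe → behe
  ⇒ Lurakic behe
No other proto-form is consistent with every reflex, so the reconstruction is *bake.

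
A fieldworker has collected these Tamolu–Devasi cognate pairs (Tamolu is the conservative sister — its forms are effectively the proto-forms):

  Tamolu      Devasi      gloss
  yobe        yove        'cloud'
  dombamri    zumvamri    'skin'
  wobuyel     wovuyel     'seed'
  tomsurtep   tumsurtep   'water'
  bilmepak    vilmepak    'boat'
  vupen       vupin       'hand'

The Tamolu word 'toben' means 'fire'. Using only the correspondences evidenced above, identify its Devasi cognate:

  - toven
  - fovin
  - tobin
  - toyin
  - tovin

yobe ~ yove — Tamolu b corresponds to Devasi v between vowels (before a front vowel).
vupen ~ vupin — Tamolu e corresponds to Devasi i after a consonant, before a nasal.
Applying these to Tamolu 'toben':
  toben → toven   (b→v between vowels (before a front vowel))
  toven → tovin   (e→i after a consonant, before a nasal)
So the Devasi cognate is 'tovin'.

tovin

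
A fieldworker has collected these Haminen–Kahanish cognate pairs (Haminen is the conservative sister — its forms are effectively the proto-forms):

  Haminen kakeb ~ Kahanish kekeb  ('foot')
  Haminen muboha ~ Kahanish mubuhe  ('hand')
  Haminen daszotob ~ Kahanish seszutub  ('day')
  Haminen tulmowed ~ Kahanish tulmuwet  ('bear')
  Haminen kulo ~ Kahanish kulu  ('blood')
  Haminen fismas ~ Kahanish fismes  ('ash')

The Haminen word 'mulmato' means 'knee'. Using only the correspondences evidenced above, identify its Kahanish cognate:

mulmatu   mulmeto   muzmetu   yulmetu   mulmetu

mulmetu

kakeb ~ kekeb, daszotob ~ seszutub — Haminen a corresponds to Kahanish e after a consonant, before a consonant other than r, m, n, p, b, f, v.
kulo ~ kulu — Haminen o corresponds to Kahanish u word-finally.
Applying these to Haminen 'mulmato':
  mulmato → mulmeto   (a→e after a consonant, before a consonant other than r, m, n, p, b, f, v)
  mulmeto → mulmetu   (o→u word-finally)
So the Kahanish cognate is 'mulmetu'.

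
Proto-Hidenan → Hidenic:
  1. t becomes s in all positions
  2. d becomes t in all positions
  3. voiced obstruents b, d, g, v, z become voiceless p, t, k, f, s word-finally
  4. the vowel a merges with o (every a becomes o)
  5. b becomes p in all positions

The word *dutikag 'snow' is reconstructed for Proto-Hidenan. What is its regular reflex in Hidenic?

Hidenic: start from *dutikag.
  rule 1 (unconditioned shift): dutikag → dusikag
  rule 2 (unconditioned shift): dusikag → tusikag
  rule 3 (final devoicing): tusikag → tusikak
  rule 4 (vowel merger): tusikak → tusikok
  rule 5: no change — tusikok
  ⇒ Hidenic tusikok

tusikok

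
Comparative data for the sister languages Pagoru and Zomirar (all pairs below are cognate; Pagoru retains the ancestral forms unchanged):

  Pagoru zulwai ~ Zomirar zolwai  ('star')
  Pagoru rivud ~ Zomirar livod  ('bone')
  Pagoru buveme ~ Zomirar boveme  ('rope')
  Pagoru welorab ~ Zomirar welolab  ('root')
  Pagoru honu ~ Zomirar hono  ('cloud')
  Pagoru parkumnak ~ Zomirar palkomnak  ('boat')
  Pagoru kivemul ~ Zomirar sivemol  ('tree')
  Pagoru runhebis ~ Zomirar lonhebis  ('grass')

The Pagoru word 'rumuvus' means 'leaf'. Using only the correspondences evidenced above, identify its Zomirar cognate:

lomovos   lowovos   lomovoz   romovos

runhebis ~ lonhebis — Pagoru r corresponds to Zomirar l word-initially before a back vowel.
parkumnak ~ palkomnak — Pagoru u corresponds to Zomirar o after a consonant, before a nasal.
buveme ~ boveme — Pagoru u corresponds to Zomirar o after a consonant, before a labial obstruent.
zulwai ~ zolwai, rivud ~ livod — Pagoru u corresponds to Zomirar o after a consonant, before a consonant other than r, m, n, p, b, f, v.
Applying these to Pagoru 'rumuvus':
  rumuvus → lumuvus   (r→l word-initially before a back vowel)
  lumuvus → lomuvus   (u→o after a consonant, before a nasal)
  lomuvus → lomovus   (u→o after a consonant, before a labial obstruent)
  lomovus → lomovos   (u→o after a consonant, before a consonant other than r, m, n, p, b, f, v)
So the Zomirar cognate is 'lomovos'.

lomovos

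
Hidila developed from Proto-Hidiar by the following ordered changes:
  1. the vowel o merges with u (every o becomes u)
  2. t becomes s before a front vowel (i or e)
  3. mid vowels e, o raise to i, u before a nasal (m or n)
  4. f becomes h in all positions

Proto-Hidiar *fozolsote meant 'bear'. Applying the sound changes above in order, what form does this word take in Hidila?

Hidila: *fozolsote
  fozolsote → fuzulsute   [vowel merger]
  fuzulsute → fuzulsuse   [palatalisation]
  fuzulsuse (rule 3 does not apply)
  fuzulsuse → huzulsuse   [unconditioned shift]
  giving Hidila huzulsuse.

huzulsuse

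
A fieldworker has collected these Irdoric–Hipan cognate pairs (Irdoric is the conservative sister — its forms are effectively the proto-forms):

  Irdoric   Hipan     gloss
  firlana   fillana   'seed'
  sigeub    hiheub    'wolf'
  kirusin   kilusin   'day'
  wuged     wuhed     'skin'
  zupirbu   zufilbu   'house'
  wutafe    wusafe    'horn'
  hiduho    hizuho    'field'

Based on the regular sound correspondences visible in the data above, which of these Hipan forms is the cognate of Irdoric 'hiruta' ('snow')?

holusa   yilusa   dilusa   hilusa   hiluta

kirusin ~ kilusin — Irdoric r corresponds to Hipan l between vowels (before a back vowel).
wutafe ~ wusafe — Irdoric t corresponds to Hipan s between vowels (before a back vowel).
Applying these to Irdoric 'hiruta':
  hiruta → hiluta   (r→l between vowels (before a back vowel))
  hiluta → hilusa   (t→s between vowels (before a back vowel))
So the Hipan cognate is 'hilusa'.

hilusa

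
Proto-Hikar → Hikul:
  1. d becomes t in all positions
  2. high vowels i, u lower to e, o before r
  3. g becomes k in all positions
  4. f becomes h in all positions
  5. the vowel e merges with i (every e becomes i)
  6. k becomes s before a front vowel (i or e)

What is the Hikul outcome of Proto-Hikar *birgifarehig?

Hikul: *birgifarehig > bergifarehig > berkifarehik > berkiharehik > birkiharihik > birsiharihik  (by pre-rhotic lowering, unconditioned shift, unconditioned shift, vowel merger, palatalisation)

birsiharihik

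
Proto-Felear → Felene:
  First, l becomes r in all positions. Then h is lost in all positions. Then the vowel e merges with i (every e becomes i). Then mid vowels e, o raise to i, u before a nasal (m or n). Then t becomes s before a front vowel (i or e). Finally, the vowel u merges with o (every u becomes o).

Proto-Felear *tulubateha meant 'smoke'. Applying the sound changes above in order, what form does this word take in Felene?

Felene: *tulubateha
  tulubateha → turubateha   [unconditioned shift]
  turubateha → turubatea   [h-loss]
  turubatea → turubatia   [vowel merger]
  turubatia (rule 4 does not apply)
  turubatia → turubasia   [palatalisation]
  turubasia → torobasia   [vowel merger]
  giving Felene torobasia.

torobasia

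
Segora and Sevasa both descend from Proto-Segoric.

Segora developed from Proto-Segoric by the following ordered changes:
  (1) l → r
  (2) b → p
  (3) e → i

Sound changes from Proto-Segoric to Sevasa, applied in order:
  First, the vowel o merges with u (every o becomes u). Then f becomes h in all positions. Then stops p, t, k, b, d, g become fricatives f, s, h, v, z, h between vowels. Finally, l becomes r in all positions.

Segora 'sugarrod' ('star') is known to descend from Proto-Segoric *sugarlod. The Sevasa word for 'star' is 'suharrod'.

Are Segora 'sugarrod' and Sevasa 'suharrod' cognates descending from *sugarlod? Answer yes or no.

no

Derive the expected Sevasa reflex of *sugarlod:
Sevasa: *sugarlod > sugarlud > suharlud > suharrud  (by vowel merger, intervocalic lenition, unconditioned shift)
The regular Sevasa reflex would be 'suharrud', but the attested form is 'suharrod'. The correspondence is irregular, so they are not cognates (the Sevasa form has a different source).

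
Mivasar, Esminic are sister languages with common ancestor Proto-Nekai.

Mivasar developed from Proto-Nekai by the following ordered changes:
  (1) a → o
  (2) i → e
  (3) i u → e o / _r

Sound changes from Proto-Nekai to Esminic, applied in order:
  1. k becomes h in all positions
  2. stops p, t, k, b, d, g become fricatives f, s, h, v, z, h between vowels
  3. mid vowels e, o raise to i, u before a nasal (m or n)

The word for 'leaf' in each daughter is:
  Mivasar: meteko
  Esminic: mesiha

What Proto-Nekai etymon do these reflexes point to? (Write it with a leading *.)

*metika

Position 3: Mivasar has t, Esminic has s. Mivasar preserves t here (none of its changes turn any other segment into t), so the proto-segment is *t.
Position 4: Mivasar has e, Esminic has i. Taking the neighbouring segments as reconstructed: Mivasar e could go back to *e or *i; Esminic i can only go back to *i — the one source consistent with every daughter is *i.
Verify the candidate proto-form against each daughter:
Mivasar: start from *metika.
  rule 1 (vowel merger): metika → metiko
  rule 2 (vowel merger): metiko → meteko
  rule 3: no change — meteko
  ⇒ Mivasar meteko
Esminic: *metika > metiha > mesiha  (by unconditioned shift, intervocalic lenition)
No other proto-form is consistent with every reflex, so the reconstruction is *metika.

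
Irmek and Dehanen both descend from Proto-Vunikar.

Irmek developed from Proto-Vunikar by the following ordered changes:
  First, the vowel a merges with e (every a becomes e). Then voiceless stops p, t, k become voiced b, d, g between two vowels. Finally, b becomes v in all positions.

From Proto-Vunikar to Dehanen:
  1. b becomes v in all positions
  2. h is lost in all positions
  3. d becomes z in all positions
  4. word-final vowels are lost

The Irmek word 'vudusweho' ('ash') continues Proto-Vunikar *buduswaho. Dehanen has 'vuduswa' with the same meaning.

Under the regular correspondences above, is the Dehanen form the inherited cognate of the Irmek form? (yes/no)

Derive the expected Dehanen reflex of *buduswaho:
Dehanen: *buduswaho
  buduswaho → vuduswaho   [unconditioned shift]
  vuduswaho → vuduswao   [h-loss]
  vuduswao → vuzuswao   [unconditioned shift]
  vuzuswao → vuzuswa   [apocope]
  giving Dehanen vuzuswa.
The regular Dehanen reflex would be 'vuzuswa', but the attested form is 'vuduswa'. The correspondence is irregular, so they are not cognates (the Dehanen form has a different source).

no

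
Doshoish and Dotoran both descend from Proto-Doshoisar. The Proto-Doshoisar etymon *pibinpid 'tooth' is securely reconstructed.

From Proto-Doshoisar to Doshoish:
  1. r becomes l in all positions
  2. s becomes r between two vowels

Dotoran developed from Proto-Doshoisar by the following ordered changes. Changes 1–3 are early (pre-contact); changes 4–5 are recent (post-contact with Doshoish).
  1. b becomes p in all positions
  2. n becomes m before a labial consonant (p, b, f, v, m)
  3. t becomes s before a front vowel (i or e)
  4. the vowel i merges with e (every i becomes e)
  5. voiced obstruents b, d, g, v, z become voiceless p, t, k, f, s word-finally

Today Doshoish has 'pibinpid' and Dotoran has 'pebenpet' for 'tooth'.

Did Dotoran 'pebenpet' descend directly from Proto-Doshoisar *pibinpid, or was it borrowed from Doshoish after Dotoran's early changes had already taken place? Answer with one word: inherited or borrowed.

If inherited, *pibinpid would pass through all of Dotoran's changes:
Dotoran: *pibinpid > pipinpid > pipimpid > pepemped > pepempet  (by unconditioned shift, nasal place assimilation, vowel merger, final devoicing)
If borrowed from Doshoish 'pibinpid' after the early changes, it would undergo only the recent ones:
  rule 4 (vowel merger): pibinpid → pebenped
  rule 5 (final devoicing): pebenped → pebenpet
  ⇒ as a loan: pebenpet
Dotoran 'pebenpet' matches the loan outcome 'pebenpet', not the inherited 'pepempet' — it skipped the early Dotoran changes, so it was borrowed from Doshoish.

borrowed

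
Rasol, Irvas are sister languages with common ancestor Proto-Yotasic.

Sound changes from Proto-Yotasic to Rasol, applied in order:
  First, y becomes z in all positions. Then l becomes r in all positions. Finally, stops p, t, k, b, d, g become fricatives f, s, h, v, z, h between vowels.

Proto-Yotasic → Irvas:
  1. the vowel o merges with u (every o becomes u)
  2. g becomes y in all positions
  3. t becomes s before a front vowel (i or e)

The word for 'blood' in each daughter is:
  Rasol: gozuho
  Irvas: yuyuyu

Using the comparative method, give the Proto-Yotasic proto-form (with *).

*goyugo

Position 1: Rasol has g, Irvas has y. Rasol preserves g here (none of its changes turn any other segment into g), so the proto-segment is *g.
Position 6: Rasol has o, Irvas has u. Rasol preserves o here (none of its changes turn any other segment into o), so the proto-segment is *o.
Position 3: Rasol has z, Irvas has y. Taking the neighbouring segments as reconstructed: Rasol z could go back to *d or *z or *y; Irvas y could go back to *g or *y — the one source consistent with every daughter is *y.
Continuing position by position gives *goyugo; check it forward:
Rasol: *goyugo > gozugo > gozuho  (by unconditioned shift, intervocalic lenition)
Irvas: start from *goyugo.
  rule 1 (vowel merger): goyugo → guyugu
  rule 2 (unconditioned shift): guyugu → yuyuyu
  rule 3: no change — yuyuyu
  ⇒ Irvas yuyuyu
*goyugo is the unique common source.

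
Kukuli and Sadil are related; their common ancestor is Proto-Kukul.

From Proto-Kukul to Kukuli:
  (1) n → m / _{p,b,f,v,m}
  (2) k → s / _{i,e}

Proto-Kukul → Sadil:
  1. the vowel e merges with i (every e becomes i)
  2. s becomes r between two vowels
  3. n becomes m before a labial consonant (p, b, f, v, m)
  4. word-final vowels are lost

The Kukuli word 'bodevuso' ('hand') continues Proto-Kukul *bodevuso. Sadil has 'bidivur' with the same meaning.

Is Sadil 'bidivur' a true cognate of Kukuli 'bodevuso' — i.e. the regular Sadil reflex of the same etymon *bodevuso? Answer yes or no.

no

Derive the expected Sadil reflex of *bodevuso:
Sadil: *bodevuso > bodivuso > bodivuro > bodivur  (by vowel merger, rhotacism, apocope)
The regular Sadil reflex would be 'bodivur', but the attested form is 'bidivur'. The correspondence is irregular, so they are not cognates (the Sadil form has a different source).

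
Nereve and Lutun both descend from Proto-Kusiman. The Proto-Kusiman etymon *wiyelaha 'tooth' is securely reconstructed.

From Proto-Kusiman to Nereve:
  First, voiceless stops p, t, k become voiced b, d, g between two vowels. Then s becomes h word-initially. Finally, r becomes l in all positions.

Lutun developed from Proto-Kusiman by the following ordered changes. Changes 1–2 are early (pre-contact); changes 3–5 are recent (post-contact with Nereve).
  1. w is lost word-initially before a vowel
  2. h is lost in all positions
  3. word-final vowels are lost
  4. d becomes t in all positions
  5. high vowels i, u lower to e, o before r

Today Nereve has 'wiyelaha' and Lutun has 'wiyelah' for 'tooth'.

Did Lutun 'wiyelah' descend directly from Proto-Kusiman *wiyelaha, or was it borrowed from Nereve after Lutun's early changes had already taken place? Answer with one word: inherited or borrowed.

borrowed

If inherited, *wiyelaha would pass through all of Lutun's changes:
Lutun: *wiyelaha
  wiyelaha → iyelaha   [glide loss]
  iyelaha → iyelaa   [h-loss]
  iyelaa → iyela   [apocope]
  iyela (rule 4 does not apply)
  iyela (rule 5 does not apply)
  giving Lutun iyela.
If borrowed from Nereve 'wiyelaha' after the early changes, it would undergo only the recent ones:
  rule 3 (apocope): wiyelaha → wiyelah
  rule 4 (unconditioned shift): no change (wiyelah)
  rule 5 (pre-rhotic lowering): no change (wiyelah)
  ⇒ as a loan: wiyelah
Lutun 'wiyelah' matches the loan outcome 'wiyelah', not the inherited 'iyela' — it skipped the early Lutun changes, so it was borrowed from Nereve.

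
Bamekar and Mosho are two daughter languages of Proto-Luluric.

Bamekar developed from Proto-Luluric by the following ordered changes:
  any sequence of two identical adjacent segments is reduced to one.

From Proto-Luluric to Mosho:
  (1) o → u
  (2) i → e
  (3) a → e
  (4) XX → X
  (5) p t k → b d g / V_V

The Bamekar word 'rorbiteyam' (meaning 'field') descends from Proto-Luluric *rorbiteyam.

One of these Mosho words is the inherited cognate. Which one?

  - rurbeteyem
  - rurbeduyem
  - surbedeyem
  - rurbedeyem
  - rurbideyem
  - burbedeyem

Mosho: *rorbiteyam > rurbiteyam > rurbeteyam > rurbeteyem > rurbedeyem  (by vowel merger, vowel merger, vowel merger, intervocalic voicing)
The other candidates each miss or misapply at least one Mosho change.

rurbedeyem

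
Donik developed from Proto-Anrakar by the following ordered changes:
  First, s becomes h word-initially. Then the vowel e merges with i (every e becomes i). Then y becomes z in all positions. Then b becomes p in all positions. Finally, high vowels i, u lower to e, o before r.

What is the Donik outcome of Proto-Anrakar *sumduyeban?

humduzipan

Donik: *sumduyeban > humduyeban > humduyiban > humduziban > humduzipan  (by debuccalisation, vowel merger, unconditioned shift, unconditioned shift)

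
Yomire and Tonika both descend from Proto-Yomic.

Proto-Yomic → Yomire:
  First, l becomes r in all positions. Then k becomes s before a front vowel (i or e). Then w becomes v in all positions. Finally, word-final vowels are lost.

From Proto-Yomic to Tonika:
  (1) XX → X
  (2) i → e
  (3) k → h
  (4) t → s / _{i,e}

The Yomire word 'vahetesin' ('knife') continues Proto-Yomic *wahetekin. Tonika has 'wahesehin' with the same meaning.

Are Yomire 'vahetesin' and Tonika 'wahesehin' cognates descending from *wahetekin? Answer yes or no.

Derive the expected Tonika reflex of *wahetekin:
Tonika: *wahetekin
  wahetekin (rule 1 does not apply)
  wahetekin → waheteken   [vowel merger]
  waheteken → wahetehen   [unconditioned shift]
  wahetehen → wahesehen   [palatalisation]
  giving Tonika wahesehen.
The regular Tonika reflex would be 'wahesehen', but the attested form is 'wahesehin'. The correspondence is irregular, so they are not cognates (the Tonika form has a different source).

no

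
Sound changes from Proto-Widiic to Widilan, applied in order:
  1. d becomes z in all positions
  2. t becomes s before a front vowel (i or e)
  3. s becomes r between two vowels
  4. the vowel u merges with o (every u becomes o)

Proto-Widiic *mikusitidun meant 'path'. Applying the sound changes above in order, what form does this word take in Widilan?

mikoririzon

Widilan: *mikusitidun
  mikusitidun → mikusitizun   [unconditioned shift]
  mikusitizun → mikusisizun   [palatalisation]
  mikusisizun → mikuririzun   [rhotacism]
  mikuririzun → mikoririzon   [vowel merger]
  giving Widilan mikoririzon.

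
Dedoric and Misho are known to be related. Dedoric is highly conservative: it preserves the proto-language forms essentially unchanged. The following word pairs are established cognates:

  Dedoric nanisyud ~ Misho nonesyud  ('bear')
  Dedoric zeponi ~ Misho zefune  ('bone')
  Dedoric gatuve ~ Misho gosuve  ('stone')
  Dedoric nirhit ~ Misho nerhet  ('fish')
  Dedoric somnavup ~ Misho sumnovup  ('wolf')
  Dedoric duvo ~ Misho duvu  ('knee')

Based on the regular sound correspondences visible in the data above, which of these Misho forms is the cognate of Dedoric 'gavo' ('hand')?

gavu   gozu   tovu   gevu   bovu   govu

govu

somnavup ~ sumnovup — Dedoric a corresponds to Misho o after a consonant, before a labial obstruent.
duvo ~ duvu — Dedoric o corresponds to Misho u word-finally.
Applying these to Dedoric 'gavo':
  gavo → govo   (a→o after a consonant, before a labial obstruent)
  govo → govu   (o→u word-finally)
So the Misho cognate is 'govu'.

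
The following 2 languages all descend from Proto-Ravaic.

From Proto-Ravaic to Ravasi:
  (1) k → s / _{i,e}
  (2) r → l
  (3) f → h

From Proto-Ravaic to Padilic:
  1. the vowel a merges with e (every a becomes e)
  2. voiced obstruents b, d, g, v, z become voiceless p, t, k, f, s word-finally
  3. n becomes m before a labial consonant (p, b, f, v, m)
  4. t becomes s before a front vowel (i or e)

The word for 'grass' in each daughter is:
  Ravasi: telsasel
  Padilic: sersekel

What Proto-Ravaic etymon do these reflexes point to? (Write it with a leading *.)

Position 1: Ravasi has t, Padilic has s. Ravasi preserves t here (none of its changes turn any other segment into t), so the proto-segment is *t.
Position 6: Ravasi has s, Padilic has k. Taking the neighbouring segments as reconstructed: Ravasi s could go back to *k or *s; Padilic k can only go back to *k — the one source consistent with every daughter is *k.
Position 3: Ravasi has l, Padilic has r. Padilic preserves r here (none of its changes turn any other segment into r), so the proto-segment is *r.
Continuing position by position gives *tersakel; check it forward:
Ravasi: *tersakel > tersasel > telsasel  (by palatalisation, unconditioned shift)
Padilic: *tersakel
  tersakel → tersekel   [vowel merger]
  tersekel (rule 2 does not apply)
  tersekel (rule 3 does not apply)
  tersekel → sersekel   [palatalisation]
  giving Padilic sersekel.
No other proto-form is consistent with every reflex, so the reconstruction is *tersakel.

*tersakel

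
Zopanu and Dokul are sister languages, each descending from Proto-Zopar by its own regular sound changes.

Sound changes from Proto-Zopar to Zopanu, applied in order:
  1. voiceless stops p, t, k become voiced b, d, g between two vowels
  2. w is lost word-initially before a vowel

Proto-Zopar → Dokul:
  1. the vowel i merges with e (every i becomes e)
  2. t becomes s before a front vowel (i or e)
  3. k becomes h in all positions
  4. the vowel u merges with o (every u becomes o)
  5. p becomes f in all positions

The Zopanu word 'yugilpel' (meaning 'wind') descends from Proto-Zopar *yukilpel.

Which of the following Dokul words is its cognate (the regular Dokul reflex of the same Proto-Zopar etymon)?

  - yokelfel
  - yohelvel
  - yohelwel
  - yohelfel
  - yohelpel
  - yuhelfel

yohelfel

Dokul: start from *yukilpel.
  rule 1 (vowel merger): yukilpel → yukelpel
  rule 2: no change — yukelpel
  rule 3 (unconditioned shift): yukelpel → yuhelpel
  rule 4 (vowel merger): yuhelpel → yohelpel
  rule 5 (unconditioned shift): yohelpel → yohelfel
  ⇒ Dokul yohelfel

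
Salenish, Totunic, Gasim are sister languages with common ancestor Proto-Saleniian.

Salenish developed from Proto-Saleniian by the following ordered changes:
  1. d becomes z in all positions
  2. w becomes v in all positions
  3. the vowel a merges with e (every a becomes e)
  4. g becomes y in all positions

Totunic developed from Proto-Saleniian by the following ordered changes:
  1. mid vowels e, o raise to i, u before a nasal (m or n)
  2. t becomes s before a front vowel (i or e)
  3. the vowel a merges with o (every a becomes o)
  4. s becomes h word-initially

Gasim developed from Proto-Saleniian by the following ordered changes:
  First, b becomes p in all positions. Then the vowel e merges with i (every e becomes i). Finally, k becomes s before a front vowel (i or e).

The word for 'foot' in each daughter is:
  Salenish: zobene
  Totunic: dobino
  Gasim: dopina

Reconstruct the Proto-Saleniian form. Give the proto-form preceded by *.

Position 6: Salenish has e, Totunic has o, Gasim has a. Gasim preserves a here (none of its changes turn any other segment into a), so the proto-segment is *a.
Position 4: Salenish has e, Totunic has i, Gasim has i. Taking the neighbouring segments as reconstructed: Salenish e could go back to *a or *e; Totunic i could go back to *e or *i; Gasim i could go back to *e or *i — the one source consistent with every daughter is *e.
Position 1: Salenish has z, Totunic has d, Gasim has d. Totunic preserves d here (none of its changes turn any other segment into d), so the proto-segment is *d.
Continuing position by position gives *dobena; check it forward:
Salenish: *dobena
  dobena → zobena   [unconditioned shift]
  zobena (rule 2 does not apply)
  zobena → zobene   [vowel merger]
  zobene (rule 4 does not apply)
  giving Salenish zobene.
Totunic: start from *dobena.
  rule 1 (pre-nasal raising): dobena → dobina
  rule 2: no change — dobina
  rule 3 (vowel merger): dobina → dobino
  rule 4: no change — dobino
  ⇒ Totunic dobino
Gasim: *dobena
  dobena → dopena   [unconditioned shift]
  dopena → dopina   [vowel merger]
  dopina (rule 3 does not apply)
  giving Gasim dopina.
Only *dobena yields all of Salenish zobene, Totunic dobino, Gasim dopina.

*dobena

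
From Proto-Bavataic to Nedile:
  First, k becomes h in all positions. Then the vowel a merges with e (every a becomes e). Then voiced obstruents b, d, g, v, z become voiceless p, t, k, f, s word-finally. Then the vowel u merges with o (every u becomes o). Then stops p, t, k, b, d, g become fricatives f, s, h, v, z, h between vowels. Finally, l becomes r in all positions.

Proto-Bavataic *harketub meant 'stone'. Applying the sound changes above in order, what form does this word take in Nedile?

herhesop

Nedile: *harketub
  harketub → harhetub   [unconditioned shift]
  harhetub → herhetub   [vowel merger]
  herhetub → herhetup   [final devoicing]
  herhetup → herhetop   [vowel merger]
  herhetop → herhesop   [intervocalic lenition]
  herhesop (rule 6 does not apply)
  giving Nedile herhesop.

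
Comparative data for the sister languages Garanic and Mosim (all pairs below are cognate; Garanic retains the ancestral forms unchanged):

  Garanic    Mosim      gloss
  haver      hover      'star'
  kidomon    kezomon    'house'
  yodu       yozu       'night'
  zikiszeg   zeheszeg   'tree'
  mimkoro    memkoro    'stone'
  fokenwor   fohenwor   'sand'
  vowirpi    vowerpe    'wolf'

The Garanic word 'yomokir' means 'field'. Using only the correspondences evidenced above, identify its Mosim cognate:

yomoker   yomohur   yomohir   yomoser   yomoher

yomoher

zikiszeg ~ zeheszeg — Garanic k corresponds to Mosim h between vowels (before a front vowel).
vowirpi ~ vowerpe — Garanic i corresponds to Mosim e after a consonant, before r.
Applying these to Garanic 'yomokir':
  yomokir → yomohir   (k→h between vowels (before a front vowel))
  yomohir → yomoher   (i→e after a consonant, before r)
So the Mosim cognate is 'yomoher'.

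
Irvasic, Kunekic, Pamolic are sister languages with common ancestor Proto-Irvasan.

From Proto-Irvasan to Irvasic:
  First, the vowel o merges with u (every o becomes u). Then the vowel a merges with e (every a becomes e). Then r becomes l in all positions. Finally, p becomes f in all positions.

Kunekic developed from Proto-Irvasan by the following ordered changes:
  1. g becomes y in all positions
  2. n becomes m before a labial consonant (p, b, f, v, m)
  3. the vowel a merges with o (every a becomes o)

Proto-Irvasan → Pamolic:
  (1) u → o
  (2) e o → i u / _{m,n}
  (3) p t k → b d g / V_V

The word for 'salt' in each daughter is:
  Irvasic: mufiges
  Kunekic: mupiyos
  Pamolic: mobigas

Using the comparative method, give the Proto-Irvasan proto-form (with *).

Position 5: Irvasic has g, Kunekic has y, Pamolic has g. Irvasic preserves g here (none of its changes turn any other segment into g), so the proto-segment is *g.
Position 3: Irvasic has f, Kunekic has p, Pamolic has b. Kunekic preserves p here (none of its changes turn any other segment into p), so the proto-segment is *p.
Position 2: Irvasic has u, Kunekic has u, Pamolic has o. Kunekic preserves u here (none of its changes turn any other segment into u), so the proto-segment is *u.
Verify the candidate proto-form against each daughter:
Irvasic: *mupigas
  mupigas (rule 1 does not apply)
  mupigas → mupiges   [vowel merger]
  mupiges (rule 3 does not apply)
  mupiges → mufiges   [unconditioned shift]
  giving Irvasic mufiges.
Kunekic: *mupigas
  mupigas → mupiyas   [unconditioned shift]
  mupiyas (rule 2 does not apply)
  mupiyas → mupiyos   [vowel merger]
  giving Kunekic mupiyos.
Pamolic: *mupigas
  mupigas → mopigas   [vowel merger]
  mopigas (rule 2 does not apply)
  mopigas → mobigas   [intervocalic voicing]
  giving Pamolic mobigas.
*mupigas is the unique common source.

*mupigas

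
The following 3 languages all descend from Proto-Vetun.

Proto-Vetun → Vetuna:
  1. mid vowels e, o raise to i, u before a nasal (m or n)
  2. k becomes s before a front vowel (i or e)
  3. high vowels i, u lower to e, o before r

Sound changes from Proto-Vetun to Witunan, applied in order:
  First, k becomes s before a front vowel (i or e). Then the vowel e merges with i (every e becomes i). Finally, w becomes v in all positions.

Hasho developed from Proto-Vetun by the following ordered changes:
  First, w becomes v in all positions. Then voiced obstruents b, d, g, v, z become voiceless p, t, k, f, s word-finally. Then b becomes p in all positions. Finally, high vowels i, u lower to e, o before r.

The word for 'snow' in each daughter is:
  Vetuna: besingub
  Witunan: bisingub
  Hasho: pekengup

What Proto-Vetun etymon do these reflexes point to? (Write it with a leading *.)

*bekengub

Position 2: Vetuna has e, Witunan has i, Hasho has e. Taking the neighbouring segments as reconstructed: Vetuna e can only go back to *e; Witunan i could go back to *e or *i; Hasho e can only go back to *e — the one source consistent with every daughter is *e.
Position 4: Vetuna has i, Witunan has i, Hasho has e. Taking the neighbouring segments as reconstructed: Vetuna i could go back to *e or *i; Witunan i could go back to *e or *i; Hasho e can only go back to *e — the one source consistent with every daughter is *e.
Position 1: Vetuna has b, Witunan has b, Hasho has p. Vetuna preserves b here (none of its changes turn any other segment into b), so the proto-segment is *b.
This points to *bekengub. Verify forward in each daughter:
Vetuna: *bekengub > bekingub > besingub  (by pre-nasal raising, palatalisation)
Witunan: *bekengub > besengub > bisingub  (by palatalisation, vowel merger)
Hasho: start from *bekengub.
  rule 1: no change — bekengub
  rule 2 (final devoicing): bekengub → bekengup
  rule 3 (unconditioned shift): bekengup → pekengup
  rule 4: no change — pekengup
  ⇒ Hasho pekengup
No other proto-form is consistent with every reflex, so the reconstruction is *bekengub.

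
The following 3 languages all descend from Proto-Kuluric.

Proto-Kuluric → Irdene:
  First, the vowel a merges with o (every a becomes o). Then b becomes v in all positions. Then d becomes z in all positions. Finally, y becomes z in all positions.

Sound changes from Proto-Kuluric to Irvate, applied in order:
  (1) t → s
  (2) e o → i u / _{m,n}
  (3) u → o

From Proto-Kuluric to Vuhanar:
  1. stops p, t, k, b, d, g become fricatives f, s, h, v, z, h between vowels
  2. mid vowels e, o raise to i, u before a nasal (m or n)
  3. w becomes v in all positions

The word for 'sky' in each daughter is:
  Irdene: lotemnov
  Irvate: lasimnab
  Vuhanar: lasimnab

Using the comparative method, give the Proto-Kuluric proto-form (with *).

Position 3: Irdene has t, Irvate has s, Vuhanar has s. Irdene preserves t here (none of its changes turn any other segment into t), so the proto-segment is *t.
Position 7: Irdene has o, Irvate has a, Vuhanar has a. Irvate preserves a here (none of its changes turn any other segment into a), so the proto-segment is *a.
Position 2: Irdene has o, Irvate has a, Vuhanar has a. Irvate preserves a here (none of its changes turn any other segment into a), so the proto-segment is *a.
Verify the candidate proto-form against each daughter:
Irdene: *latemnab > lotemnob > lotemnov  (by vowel merger, unconditioned shift)
Irvate: *latemnab
  latemnab → lasemnab   [unconditioned shift]
  lasemnab → lasimnab   [pre-nasal raising]
  lasimnab (rule 3 does not apply)
  giving Irvate lasimnab.
Vuhanar: *latemnab > lasemnab > lasimnab  (by intervocalic lenition, pre-nasal raising)
No other proto-form is consistent with every reflex, so the reconstruction is *latemnab.

*latemnab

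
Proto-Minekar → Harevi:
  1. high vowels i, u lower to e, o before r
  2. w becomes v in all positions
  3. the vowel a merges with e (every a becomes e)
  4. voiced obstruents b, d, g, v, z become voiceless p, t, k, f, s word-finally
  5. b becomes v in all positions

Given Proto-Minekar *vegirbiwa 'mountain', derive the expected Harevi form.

Harevi: *vegirbiwa > vegerbiwa > vegerbiva > vegerbive > vegervive  (by pre-rhotic lowering, unconditioned shift, vowel merger, unconditioned shift)

vegervive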